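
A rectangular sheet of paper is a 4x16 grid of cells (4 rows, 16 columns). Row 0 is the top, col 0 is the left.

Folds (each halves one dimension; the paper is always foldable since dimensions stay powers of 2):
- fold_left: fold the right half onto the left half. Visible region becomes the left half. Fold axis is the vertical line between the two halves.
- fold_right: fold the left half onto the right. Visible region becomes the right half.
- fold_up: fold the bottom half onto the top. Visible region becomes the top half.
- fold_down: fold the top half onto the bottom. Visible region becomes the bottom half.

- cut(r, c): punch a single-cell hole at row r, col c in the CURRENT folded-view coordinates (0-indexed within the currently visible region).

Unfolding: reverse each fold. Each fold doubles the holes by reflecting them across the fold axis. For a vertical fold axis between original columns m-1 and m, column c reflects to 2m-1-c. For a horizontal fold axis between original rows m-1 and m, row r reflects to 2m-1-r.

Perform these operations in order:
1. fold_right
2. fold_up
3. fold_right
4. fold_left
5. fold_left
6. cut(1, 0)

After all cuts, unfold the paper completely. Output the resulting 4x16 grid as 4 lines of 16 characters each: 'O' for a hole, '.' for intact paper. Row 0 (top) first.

Op 1 fold_right: fold axis v@8; visible region now rows[0,4) x cols[8,16) = 4x8
Op 2 fold_up: fold axis h@2; visible region now rows[0,2) x cols[8,16) = 2x8
Op 3 fold_right: fold axis v@12; visible region now rows[0,2) x cols[12,16) = 2x4
Op 4 fold_left: fold axis v@14; visible region now rows[0,2) x cols[12,14) = 2x2
Op 5 fold_left: fold axis v@13; visible region now rows[0,2) x cols[12,13) = 2x1
Op 6 cut(1, 0): punch at orig (1,12); cuts so far [(1, 12)]; region rows[0,2) x cols[12,13) = 2x1
Unfold 1 (reflect across v@13): 2 holes -> [(1, 12), (1, 13)]
Unfold 2 (reflect across v@14): 4 holes -> [(1, 12), (1, 13), (1, 14), (1, 15)]
Unfold 3 (reflect across v@12): 8 holes -> [(1, 8), (1, 9), (1, 10), (1, 11), (1, 12), (1, 13), (1, 14), (1, 15)]
Unfold 4 (reflect across h@2): 16 holes -> [(1, 8), (1, 9), (1, 10), (1, 11), (1, 12), (1, 13), (1, 14), (1, 15), (2, 8), (2, 9), (2, 10), (2, 11), (2, 12), (2, 13), (2, 14), (2, 15)]
Unfold 5 (reflect across v@8): 32 holes -> [(1, 0), (1, 1), (1, 2), (1, 3), (1, 4), (1, 5), (1, 6), (1, 7), (1, 8), (1, 9), (1, 10), (1, 11), (1, 12), (1, 13), (1, 14), (1, 15), (2, 0), (2, 1), (2, 2), (2, 3), (2, 4), (2, 5), (2, 6), (2, 7), (2, 8), (2, 9), (2, 10), (2, 11), (2, 12), (2, 13), (2, 14), (2, 15)]

Answer: ................
OOOOOOOOOOOOOOOO
OOOOOOOOOOOOOOOO
................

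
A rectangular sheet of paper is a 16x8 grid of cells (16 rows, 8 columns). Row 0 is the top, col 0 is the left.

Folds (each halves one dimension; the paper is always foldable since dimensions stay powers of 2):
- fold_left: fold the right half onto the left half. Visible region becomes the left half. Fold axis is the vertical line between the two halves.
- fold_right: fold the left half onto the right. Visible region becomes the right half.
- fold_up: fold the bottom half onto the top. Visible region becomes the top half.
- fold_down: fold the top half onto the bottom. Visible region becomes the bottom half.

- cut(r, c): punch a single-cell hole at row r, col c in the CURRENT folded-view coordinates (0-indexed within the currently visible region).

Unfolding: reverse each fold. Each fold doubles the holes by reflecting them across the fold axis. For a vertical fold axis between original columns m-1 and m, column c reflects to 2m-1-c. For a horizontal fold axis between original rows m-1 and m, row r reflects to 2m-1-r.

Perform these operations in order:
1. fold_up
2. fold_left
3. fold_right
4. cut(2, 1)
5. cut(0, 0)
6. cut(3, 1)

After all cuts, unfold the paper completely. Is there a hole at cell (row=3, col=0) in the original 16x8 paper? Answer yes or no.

Op 1 fold_up: fold axis h@8; visible region now rows[0,8) x cols[0,8) = 8x8
Op 2 fold_left: fold axis v@4; visible region now rows[0,8) x cols[0,4) = 8x4
Op 3 fold_right: fold axis v@2; visible region now rows[0,8) x cols[2,4) = 8x2
Op 4 cut(2, 1): punch at orig (2,3); cuts so far [(2, 3)]; region rows[0,8) x cols[2,4) = 8x2
Op 5 cut(0, 0): punch at orig (0,2); cuts so far [(0, 2), (2, 3)]; region rows[0,8) x cols[2,4) = 8x2
Op 6 cut(3, 1): punch at orig (3,3); cuts so far [(0, 2), (2, 3), (3, 3)]; region rows[0,8) x cols[2,4) = 8x2
Unfold 1 (reflect across v@2): 6 holes -> [(0, 1), (0, 2), (2, 0), (2, 3), (3, 0), (3, 3)]
Unfold 2 (reflect across v@4): 12 holes -> [(0, 1), (0, 2), (0, 5), (0, 6), (2, 0), (2, 3), (2, 4), (2, 7), (3, 0), (3, 3), (3, 4), (3, 7)]
Unfold 3 (reflect across h@8): 24 holes -> [(0, 1), (0, 2), (0, 5), (0, 6), (2, 0), (2, 3), (2, 4), (2, 7), (3, 0), (3, 3), (3, 4), (3, 7), (12, 0), (12, 3), (12, 4), (12, 7), (13, 0), (13, 3), (13, 4), (13, 7), (15, 1), (15, 2), (15, 5), (15, 6)]
Holes: [(0, 1), (0, 2), (0, 5), (0, 6), (2, 0), (2, 3), (2, 4), (2, 7), (3, 0), (3, 3), (3, 4), (3, 7), (12, 0), (12, 3), (12, 4), (12, 7), (13, 0), (13, 3), (13, 4), (13, 7), (15, 1), (15, 2), (15, 5), (15, 6)]

Answer: yes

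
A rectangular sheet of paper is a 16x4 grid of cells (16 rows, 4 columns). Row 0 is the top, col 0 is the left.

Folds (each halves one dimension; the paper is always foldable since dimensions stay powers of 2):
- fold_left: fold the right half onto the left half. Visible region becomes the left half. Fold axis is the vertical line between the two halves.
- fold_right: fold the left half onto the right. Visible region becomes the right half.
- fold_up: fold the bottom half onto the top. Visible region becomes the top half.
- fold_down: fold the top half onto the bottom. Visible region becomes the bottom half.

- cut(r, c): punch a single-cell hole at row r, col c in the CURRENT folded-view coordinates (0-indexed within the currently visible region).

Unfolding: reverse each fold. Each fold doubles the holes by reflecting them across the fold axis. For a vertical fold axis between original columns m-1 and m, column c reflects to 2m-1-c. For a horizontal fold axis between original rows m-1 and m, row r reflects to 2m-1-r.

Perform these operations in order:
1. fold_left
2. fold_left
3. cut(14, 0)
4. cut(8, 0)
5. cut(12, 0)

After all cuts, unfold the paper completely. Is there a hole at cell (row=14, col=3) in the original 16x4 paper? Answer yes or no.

Op 1 fold_left: fold axis v@2; visible region now rows[0,16) x cols[0,2) = 16x2
Op 2 fold_left: fold axis v@1; visible region now rows[0,16) x cols[0,1) = 16x1
Op 3 cut(14, 0): punch at orig (14,0); cuts so far [(14, 0)]; region rows[0,16) x cols[0,1) = 16x1
Op 4 cut(8, 0): punch at orig (8,0); cuts so far [(8, 0), (14, 0)]; region rows[0,16) x cols[0,1) = 16x1
Op 5 cut(12, 0): punch at orig (12,0); cuts so far [(8, 0), (12, 0), (14, 0)]; region rows[0,16) x cols[0,1) = 16x1
Unfold 1 (reflect across v@1): 6 holes -> [(8, 0), (8, 1), (12, 0), (12, 1), (14, 0), (14, 1)]
Unfold 2 (reflect across v@2): 12 holes -> [(8, 0), (8, 1), (8, 2), (8, 3), (12, 0), (12, 1), (12, 2), (12, 3), (14, 0), (14, 1), (14, 2), (14, 3)]
Holes: [(8, 0), (8, 1), (8, 2), (8, 3), (12, 0), (12, 1), (12, 2), (12, 3), (14, 0), (14, 1), (14, 2), (14, 3)]

Answer: yes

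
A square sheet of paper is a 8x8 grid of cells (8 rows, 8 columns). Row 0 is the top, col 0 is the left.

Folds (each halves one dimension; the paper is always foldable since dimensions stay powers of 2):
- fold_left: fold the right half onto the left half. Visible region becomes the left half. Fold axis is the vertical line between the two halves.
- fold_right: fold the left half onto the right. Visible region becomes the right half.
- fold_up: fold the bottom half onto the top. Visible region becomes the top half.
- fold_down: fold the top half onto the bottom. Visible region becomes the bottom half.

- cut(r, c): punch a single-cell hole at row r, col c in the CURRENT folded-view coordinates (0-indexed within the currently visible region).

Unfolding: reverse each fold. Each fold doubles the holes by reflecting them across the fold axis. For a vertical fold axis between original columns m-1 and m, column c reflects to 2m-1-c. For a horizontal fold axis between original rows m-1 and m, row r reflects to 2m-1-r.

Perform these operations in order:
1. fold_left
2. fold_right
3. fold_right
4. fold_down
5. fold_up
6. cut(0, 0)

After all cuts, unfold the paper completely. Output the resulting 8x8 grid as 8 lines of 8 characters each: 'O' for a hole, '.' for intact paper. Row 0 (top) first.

Answer: OOOOOOOO
........
........
OOOOOOOO
OOOOOOOO
........
........
OOOOOOOO

Derivation:
Op 1 fold_left: fold axis v@4; visible region now rows[0,8) x cols[0,4) = 8x4
Op 2 fold_right: fold axis v@2; visible region now rows[0,8) x cols[2,4) = 8x2
Op 3 fold_right: fold axis v@3; visible region now rows[0,8) x cols[3,4) = 8x1
Op 4 fold_down: fold axis h@4; visible region now rows[4,8) x cols[3,4) = 4x1
Op 5 fold_up: fold axis h@6; visible region now rows[4,6) x cols[3,4) = 2x1
Op 6 cut(0, 0): punch at orig (4,3); cuts so far [(4, 3)]; region rows[4,6) x cols[3,4) = 2x1
Unfold 1 (reflect across h@6): 2 holes -> [(4, 3), (7, 3)]
Unfold 2 (reflect across h@4): 4 holes -> [(0, 3), (3, 3), (4, 3), (7, 3)]
Unfold 3 (reflect across v@3): 8 holes -> [(0, 2), (0, 3), (3, 2), (3, 3), (4, 2), (4, 3), (7, 2), (7, 3)]
Unfold 4 (reflect across v@2): 16 holes -> [(0, 0), (0, 1), (0, 2), (0, 3), (3, 0), (3, 1), (3, 2), (3, 3), (4, 0), (4, 1), (4, 2), (4, 3), (7, 0), (7, 1), (7, 2), (7, 3)]
Unfold 5 (reflect across v@4): 32 holes -> [(0, 0), (0, 1), (0, 2), (0, 3), (0, 4), (0, 5), (0, 6), (0, 7), (3, 0), (3, 1), (3, 2), (3, 3), (3, 4), (3, 5), (3, 6), (3, 7), (4, 0), (4, 1), (4, 2), (4, 3), (4, 4), (4, 5), (4, 6), (4, 7), (7, 0), (7, 1), (7, 2), (7, 3), (7, 4), (7, 5), (7, 6), (7, 7)]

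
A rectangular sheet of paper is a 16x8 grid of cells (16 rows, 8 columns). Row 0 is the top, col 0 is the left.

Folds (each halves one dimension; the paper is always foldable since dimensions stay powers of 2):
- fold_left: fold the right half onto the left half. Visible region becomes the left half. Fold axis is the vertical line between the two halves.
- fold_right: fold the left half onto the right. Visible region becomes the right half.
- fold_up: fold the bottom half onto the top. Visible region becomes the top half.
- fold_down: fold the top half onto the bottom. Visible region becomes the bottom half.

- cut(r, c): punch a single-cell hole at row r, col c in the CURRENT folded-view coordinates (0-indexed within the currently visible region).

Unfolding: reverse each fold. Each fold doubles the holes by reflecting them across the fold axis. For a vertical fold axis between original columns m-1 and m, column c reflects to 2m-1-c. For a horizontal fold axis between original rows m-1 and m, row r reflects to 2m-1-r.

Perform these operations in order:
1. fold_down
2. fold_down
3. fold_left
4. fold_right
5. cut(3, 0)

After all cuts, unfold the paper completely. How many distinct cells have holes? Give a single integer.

Answer: 16

Derivation:
Op 1 fold_down: fold axis h@8; visible region now rows[8,16) x cols[0,8) = 8x8
Op 2 fold_down: fold axis h@12; visible region now rows[12,16) x cols[0,8) = 4x8
Op 3 fold_left: fold axis v@4; visible region now rows[12,16) x cols[0,4) = 4x4
Op 4 fold_right: fold axis v@2; visible region now rows[12,16) x cols[2,4) = 4x2
Op 5 cut(3, 0): punch at orig (15,2); cuts so far [(15, 2)]; region rows[12,16) x cols[2,4) = 4x2
Unfold 1 (reflect across v@2): 2 holes -> [(15, 1), (15, 2)]
Unfold 2 (reflect across v@4): 4 holes -> [(15, 1), (15, 2), (15, 5), (15, 6)]
Unfold 3 (reflect across h@12): 8 holes -> [(8, 1), (8, 2), (8, 5), (8, 6), (15, 1), (15, 2), (15, 5), (15, 6)]
Unfold 4 (reflect across h@8): 16 holes -> [(0, 1), (0, 2), (0, 5), (0, 6), (7, 1), (7, 2), (7, 5), (7, 6), (8, 1), (8, 2), (8, 5), (8, 6), (15, 1), (15, 2), (15, 5), (15, 6)]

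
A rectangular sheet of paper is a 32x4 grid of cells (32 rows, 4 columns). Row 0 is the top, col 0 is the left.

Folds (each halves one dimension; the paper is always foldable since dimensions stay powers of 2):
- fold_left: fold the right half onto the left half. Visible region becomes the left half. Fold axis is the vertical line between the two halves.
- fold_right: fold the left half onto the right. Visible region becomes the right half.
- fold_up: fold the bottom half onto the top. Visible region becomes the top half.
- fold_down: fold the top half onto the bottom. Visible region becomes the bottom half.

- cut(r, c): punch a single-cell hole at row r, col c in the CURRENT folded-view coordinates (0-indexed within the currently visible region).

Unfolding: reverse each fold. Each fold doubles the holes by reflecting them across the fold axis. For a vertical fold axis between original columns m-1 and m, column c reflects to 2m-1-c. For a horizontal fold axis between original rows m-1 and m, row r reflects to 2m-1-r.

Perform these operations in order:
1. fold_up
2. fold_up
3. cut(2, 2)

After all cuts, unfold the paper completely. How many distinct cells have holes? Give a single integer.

Op 1 fold_up: fold axis h@16; visible region now rows[0,16) x cols[0,4) = 16x4
Op 2 fold_up: fold axis h@8; visible region now rows[0,8) x cols[0,4) = 8x4
Op 3 cut(2, 2): punch at orig (2,2); cuts so far [(2, 2)]; region rows[0,8) x cols[0,4) = 8x4
Unfold 1 (reflect across h@8): 2 holes -> [(2, 2), (13, 2)]
Unfold 2 (reflect across h@16): 4 holes -> [(2, 2), (13, 2), (18, 2), (29, 2)]

Answer: 4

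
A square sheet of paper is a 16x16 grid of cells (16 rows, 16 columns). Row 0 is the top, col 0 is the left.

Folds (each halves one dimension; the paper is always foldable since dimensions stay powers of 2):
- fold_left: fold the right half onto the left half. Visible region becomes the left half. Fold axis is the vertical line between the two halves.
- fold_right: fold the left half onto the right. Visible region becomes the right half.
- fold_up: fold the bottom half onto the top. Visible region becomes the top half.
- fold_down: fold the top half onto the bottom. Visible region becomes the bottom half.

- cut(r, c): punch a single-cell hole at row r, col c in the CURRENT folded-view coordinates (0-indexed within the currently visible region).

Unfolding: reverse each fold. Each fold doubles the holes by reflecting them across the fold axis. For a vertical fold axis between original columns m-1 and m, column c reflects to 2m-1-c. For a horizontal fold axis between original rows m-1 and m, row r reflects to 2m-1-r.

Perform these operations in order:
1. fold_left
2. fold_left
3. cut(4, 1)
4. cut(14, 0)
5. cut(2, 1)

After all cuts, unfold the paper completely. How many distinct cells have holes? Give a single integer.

Answer: 12

Derivation:
Op 1 fold_left: fold axis v@8; visible region now rows[0,16) x cols[0,8) = 16x8
Op 2 fold_left: fold axis v@4; visible region now rows[0,16) x cols[0,4) = 16x4
Op 3 cut(4, 1): punch at orig (4,1); cuts so far [(4, 1)]; region rows[0,16) x cols[0,4) = 16x4
Op 4 cut(14, 0): punch at orig (14,0); cuts so far [(4, 1), (14, 0)]; region rows[0,16) x cols[0,4) = 16x4
Op 5 cut(2, 1): punch at orig (2,1); cuts so far [(2, 1), (4, 1), (14, 0)]; region rows[0,16) x cols[0,4) = 16x4
Unfold 1 (reflect across v@4): 6 holes -> [(2, 1), (2, 6), (4, 1), (4, 6), (14, 0), (14, 7)]
Unfold 2 (reflect across v@8): 12 holes -> [(2, 1), (2, 6), (2, 9), (2, 14), (4, 1), (4, 6), (4, 9), (4, 14), (14, 0), (14, 7), (14, 8), (14, 15)]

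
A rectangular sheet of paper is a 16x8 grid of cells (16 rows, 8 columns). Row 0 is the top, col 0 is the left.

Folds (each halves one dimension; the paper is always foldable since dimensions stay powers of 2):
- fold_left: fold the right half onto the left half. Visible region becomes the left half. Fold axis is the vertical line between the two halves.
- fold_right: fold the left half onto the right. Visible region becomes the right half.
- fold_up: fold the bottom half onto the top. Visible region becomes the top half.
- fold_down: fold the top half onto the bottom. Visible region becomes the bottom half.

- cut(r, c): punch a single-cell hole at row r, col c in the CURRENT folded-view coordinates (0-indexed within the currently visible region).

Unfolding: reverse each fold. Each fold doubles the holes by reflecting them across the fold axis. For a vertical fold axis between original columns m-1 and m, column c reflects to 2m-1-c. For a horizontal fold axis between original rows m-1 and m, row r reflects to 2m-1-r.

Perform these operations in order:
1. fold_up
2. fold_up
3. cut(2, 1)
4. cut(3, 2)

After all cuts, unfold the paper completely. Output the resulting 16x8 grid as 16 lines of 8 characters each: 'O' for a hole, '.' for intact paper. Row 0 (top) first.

Op 1 fold_up: fold axis h@8; visible region now rows[0,8) x cols[0,8) = 8x8
Op 2 fold_up: fold axis h@4; visible region now rows[0,4) x cols[0,8) = 4x8
Op 3 cut(2, 1): punch at orig (2,1); cuts so far [(2, 1)]; region rows[0,4) x cols[0,8) = 4x8
Op 4 cut(3, 2): punch at orig (3,2); cuts so far [(2, 1), (3, 2)]; region rows[0,4) x cols[0,8) = 4x8
Unfold 1 (reflect across h@4): 4 holes -> [(2, 1), (3, 2), (4, 2), (5, 1)]
Unfold 2 (reflect across h@8): 8 holes -> [(2, 1), (3, 2), (4, 2), (5, 1), (10, 1), (11, 2), (12, 2), (13, 1)]

Answer: ........
........
.O......
..O.....
..O.....
.O......
........
........
........
........
.O......
..O.....
..O.....
.O......
........
........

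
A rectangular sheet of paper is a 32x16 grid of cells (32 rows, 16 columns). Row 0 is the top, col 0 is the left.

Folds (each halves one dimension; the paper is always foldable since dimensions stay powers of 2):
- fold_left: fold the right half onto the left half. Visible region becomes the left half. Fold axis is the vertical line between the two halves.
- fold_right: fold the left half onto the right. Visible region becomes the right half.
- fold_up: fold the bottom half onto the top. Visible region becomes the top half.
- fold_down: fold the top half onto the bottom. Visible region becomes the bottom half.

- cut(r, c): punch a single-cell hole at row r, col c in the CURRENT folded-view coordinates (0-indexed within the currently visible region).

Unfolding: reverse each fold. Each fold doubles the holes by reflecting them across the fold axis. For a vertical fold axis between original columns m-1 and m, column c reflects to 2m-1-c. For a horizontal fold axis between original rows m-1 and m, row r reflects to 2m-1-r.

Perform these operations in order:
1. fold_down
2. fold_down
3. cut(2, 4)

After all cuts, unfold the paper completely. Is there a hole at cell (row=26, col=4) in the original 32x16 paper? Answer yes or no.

Answer: yes

Derivation:
Op 1 fold_down: fold axis h@16; visible region now rows[16,32) x cols[0,16) = 16x16
Op 2 fold_down: fold axis h@24; visible region now rows[24,32) x cols[0,16) = 8x16
Op 3 cut(2, 4): punch at orig (26,4); cuts so far [(26, 4)]; region rows[24,32) x cols[0,16) = 8x16
Unfold 1 (reflect across h@24): 2 holes -> [(21, 4), (26, 4)]
Unfold 2 (reflect across h@16): 4 holes -> [(5, 4), (10, 4), (21, 4), (26, 4)]
Holes: [(5, 4), (10, 4), (21, 4), (26, 4)]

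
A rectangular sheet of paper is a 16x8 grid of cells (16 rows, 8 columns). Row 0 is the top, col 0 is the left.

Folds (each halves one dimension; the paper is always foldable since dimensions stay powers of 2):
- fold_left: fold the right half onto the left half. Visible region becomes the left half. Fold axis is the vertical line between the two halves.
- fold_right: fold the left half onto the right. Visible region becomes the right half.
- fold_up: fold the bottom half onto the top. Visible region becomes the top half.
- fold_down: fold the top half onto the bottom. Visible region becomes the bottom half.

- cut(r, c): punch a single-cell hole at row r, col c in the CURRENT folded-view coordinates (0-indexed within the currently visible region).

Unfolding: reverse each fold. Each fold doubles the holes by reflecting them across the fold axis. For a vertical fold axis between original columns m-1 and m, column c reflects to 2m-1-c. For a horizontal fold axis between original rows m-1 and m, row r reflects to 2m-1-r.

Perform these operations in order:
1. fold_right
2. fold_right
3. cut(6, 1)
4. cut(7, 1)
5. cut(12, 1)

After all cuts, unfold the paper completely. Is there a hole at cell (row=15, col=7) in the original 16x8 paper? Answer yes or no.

Op 1 fold_right: fold axis v@4; visible region now rows[0,16) x cols[4,8) = 16x4
Op 2 fold_right: fold axis v@6; visible region now rows[0,16) x cols[6,8) = 16x2
Op 3 cut(6, 1): punch at orig (6,7); cuts so far [(6, 7)]; region rows[0,16) x cols[6,8) = 16x2
Op 4 cut(7, 1): punch at orig (7,7); cuts so far [(6, 7), (7, 7)]; region rows[0,16) x cols[6,8) = 16x2
Op 5 cut(12, 1): punch at orig (12,7); cuts so far [(6, 7), (7, 7), (12, 7)]; region rows[0,16) x cols[6,8) = 16x2
Unfold 1 (reflect across v@6): 6 holes -> [(6, 4), (6, 7), (7, 4), (7, 7), (12, 4), (12, 7)]
Unfold 2 (reflect across v@4): 12 holes -> [(6, 0), (6, 3), (6, 4), (6, 7), (7, 0), (7, 3), (7, 4), (7, 7), (12, 0), (12, 3), (12, 4), (12, 7)]
Holes: [(6, 0), (6, 3), (6, 4), (6, 7), (7, 0), (7, 3), (7, 4), (7, 7), (12, 0), (12, 3), (12, 4), (12, 7)]

Answer: no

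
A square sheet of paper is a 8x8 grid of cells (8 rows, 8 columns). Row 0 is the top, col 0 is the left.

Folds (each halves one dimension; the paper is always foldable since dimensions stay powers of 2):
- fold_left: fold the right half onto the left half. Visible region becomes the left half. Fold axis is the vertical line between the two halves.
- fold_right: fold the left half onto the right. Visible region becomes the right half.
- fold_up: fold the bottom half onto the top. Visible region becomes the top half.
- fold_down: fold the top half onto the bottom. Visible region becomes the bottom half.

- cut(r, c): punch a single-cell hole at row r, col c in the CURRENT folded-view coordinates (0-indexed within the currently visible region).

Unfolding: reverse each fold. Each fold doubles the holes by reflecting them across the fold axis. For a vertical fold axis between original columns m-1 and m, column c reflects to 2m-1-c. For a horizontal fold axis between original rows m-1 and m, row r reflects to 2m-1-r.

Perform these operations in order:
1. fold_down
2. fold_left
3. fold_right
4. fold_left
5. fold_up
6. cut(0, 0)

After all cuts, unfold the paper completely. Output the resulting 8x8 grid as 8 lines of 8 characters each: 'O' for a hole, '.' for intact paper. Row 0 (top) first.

Op 1 fold_down: fold axis h@4; visible region now rows[4,8) x cols[0,8) = 4x8
Op 2 fold_left: fold axis v@4; visible region now rows[4,8) x cols[0,4) = 4x4
Op 3 fold_right: fold axis v@2; visible region now rows[4,8) x cols[2,4) = 4x2
Op 4 fold_left: fold axis v@3; visible region now rows[4,8) x cols[2,3) = 4x1
Op 5 fold_up: fold axis h@6; visible region now rows[4,6) x cols[2,3) = 2x1
Op 6 cut(0, 0): punch at orig (4,2); cuts so far [(4, 2)]; region rows[4,6) x cols[2,3) = 2x1
Unfold 1 (reflect across h@6): 2 holes -> [(4, 2), (7, 2)]
Unfold 2 (reflect across v@3): 4 holes -> [(4, 2), (4, 3), (7, 2), (7, 3)]
Unfold 3 (reflect across v@2): 8 holes -> [(4, 0), (4, 1), (4, 2), (4, 3), (7, 0), (7, 1), (7, 2), (7, 3)]
Unfold 4 (reflect across v@4): 16 holes -> [(4, 0), (4, 1), (4, 2), (4, 3), (4, 4), (4, 5), (4, 6), (4, 7), (7, 0), (7, 1), (7, 2), (7, 3), (7, 4), (7, 5), (7, 6), (7, 7)]
Unfold 5 (reflect across h@4): 32 holes -> [(0, 0), (0, 1), (0, 2), (0, 3), (0, 4), (0, 5), (0, 6), (0, 7), (3, 0), (3, 1), (3, 2), (3, 3), (3, 4), (3, 5), (3, 6), (3, 7), (4, 0), (4, 1), (4, 2), (4, 3), (4, 4), (4, 5), (4, 6), (4, 7), (7, 0), (7, 1), (7, 2), (7, 3), (7, 4), (7, 5), (7, 6), (7, 7)]

Answer: OOOOOOOO
........
........
OOOOOOOO
OOOOOOOO
........
........
OOOOOOOO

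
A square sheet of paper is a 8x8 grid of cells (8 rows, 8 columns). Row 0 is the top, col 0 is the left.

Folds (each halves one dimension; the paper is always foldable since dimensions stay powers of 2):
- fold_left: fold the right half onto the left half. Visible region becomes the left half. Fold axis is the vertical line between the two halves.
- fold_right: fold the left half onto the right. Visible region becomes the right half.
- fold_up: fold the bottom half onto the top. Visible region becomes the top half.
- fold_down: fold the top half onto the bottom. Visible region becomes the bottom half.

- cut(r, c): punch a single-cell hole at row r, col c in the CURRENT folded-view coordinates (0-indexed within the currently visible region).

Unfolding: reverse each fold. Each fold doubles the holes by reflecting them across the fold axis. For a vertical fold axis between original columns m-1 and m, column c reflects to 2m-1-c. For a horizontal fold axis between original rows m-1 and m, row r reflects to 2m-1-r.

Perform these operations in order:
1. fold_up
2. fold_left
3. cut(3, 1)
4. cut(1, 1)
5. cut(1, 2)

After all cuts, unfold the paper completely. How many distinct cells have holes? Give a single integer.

Op 1 fold_up: fold axis h@4; visible region now rows[0,4) x cols[0,8) = 4x8
Op 2 fold_left: fold axis v@4; visible region now rows[0,4) x cols[0,4) = 4x4
Op 3 cut(3, 1): punch at orig (3,1); cuts so far [(3, 1)]; region rows[0,4) x cols[0,4) = 4x4
Op 4 cut(1, 1): punch at orig (1,1); cuts so far [(1, 1), (3, 1)]; region rows[0,4) x cols[0,4) = 4x4
Op 5 cut(1, 2): punch at orig (1,2); cuts so far [(1, 1), (1, 2), (3, 1)]; region rows[0,4) x cols[0,4) = 4x4
Unfold 1 (reflect across v@4): 6 holes -> [(1, 1), (1, 2), (1, 5), (1, 6), (3, 1), (3, 6)]
Unfold 2 (reflect across h@4): 12 holes -> [(1, 1), (1, 2), (1, 5), (1, 6), (3, 1), (3, 6), (4, 1), (4, 6), (6, 1), (6, 2), (6, 5), (6, 6)]

Answer: 12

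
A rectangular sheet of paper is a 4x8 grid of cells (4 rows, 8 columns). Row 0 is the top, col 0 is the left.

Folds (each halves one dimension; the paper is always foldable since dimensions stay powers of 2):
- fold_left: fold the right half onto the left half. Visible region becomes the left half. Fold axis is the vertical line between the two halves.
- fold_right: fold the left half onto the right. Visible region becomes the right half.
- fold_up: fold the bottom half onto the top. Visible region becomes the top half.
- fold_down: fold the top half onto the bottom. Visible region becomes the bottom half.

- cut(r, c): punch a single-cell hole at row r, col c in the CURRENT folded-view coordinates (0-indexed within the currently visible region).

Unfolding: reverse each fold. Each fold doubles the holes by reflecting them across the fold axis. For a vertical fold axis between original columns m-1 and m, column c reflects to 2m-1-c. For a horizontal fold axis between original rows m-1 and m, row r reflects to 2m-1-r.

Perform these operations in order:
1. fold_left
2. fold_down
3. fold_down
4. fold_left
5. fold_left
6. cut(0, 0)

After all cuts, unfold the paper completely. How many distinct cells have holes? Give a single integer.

Answer: 32

Derivation:
Op 1 fold_left: fold axis v@4; visible region now rows[0,4) x cols[0,4) = 4x4
Op 2 fold_down: fold axis h@2; visible region now rows[2,4) x cols[0,4) = 2x4
Op 3 fold_down: fold axis h@3; visible region now rows[3,4) x cols[0,4) = 1x4
Op 4 fold_left: fold axis v@2; visible region now rows[3,4) x cols[0,2) = 1x2
Op 5 fold_left: fold axis v@1; visible region now rows[3,4) x cols[0,1) = 1x1
Op 6 cut(0, 0): punch at orig (3,0); cuts so far [(3, 0)]; region rows[3,4) x cols[0,1) = 1x1
Unfold 1 (reflect across v@1): 2 holes -> [(3, 0), (3, 1)]
Unfold 2 (reflect across v@2): 4 holes -> [(3, 0), (3, 1), (3, 2), (3, 3)]
Unfold 3 (reflect across h@3): 8 holes -> [(2, 0), (2, 1), (2, 2), (2, 3), (3, 0), (3, 1), (3, 2), (3, 3)]
Unfold 4 (reflect across h@2): 16 holes -> [(0, 0), (0, 1), (0, 2), (0, 3), (1, 0), (1, 1), (1, 2), (1, 3), (2, 0), (2, 1), (2, 2), (2, 3), (3, 0), (3, 1), (3, 2), (3, 3)]
Unfold 5 (reflect across v@4): 32 holes -> [(0, 0), (0, 1), (0, 2), (0, 3), (0, 4), (0, 5), (0, 6), (0, 7), (1, 0), (1, 1), (1, 2), (1, 3), (1, 4), (1, 5), (1, 6), (1, 7), (2, 0), (2, 1), (2, 2), (2, 3), (2, 4), (2, 5), (2, 6), (2, 7), (3, 0), (3, 1), (3, 2), (3, 3), (3, 4), (3, 5), (3, 6), (3, 7)]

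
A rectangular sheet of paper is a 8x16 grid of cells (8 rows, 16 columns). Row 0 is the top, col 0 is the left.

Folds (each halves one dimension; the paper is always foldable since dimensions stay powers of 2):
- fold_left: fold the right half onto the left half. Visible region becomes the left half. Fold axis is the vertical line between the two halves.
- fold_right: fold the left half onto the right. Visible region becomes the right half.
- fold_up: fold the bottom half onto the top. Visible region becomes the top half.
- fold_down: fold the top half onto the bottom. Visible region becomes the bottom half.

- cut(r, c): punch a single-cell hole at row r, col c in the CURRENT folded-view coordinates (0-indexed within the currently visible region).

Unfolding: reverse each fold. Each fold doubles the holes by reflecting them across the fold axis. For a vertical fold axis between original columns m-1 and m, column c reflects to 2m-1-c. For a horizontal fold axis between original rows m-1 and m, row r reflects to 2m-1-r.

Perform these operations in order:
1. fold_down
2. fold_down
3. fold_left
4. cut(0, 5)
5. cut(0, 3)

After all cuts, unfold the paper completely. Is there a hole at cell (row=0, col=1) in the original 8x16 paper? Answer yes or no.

Op 1 fold_down: fold axis h@4; visible region now rows[4,8) x cols[0,16) = 4x16
Op 2 fold_down: fold axis h@6; visible region now rows[6,8) x cols[0,16) = 2x16
Op 3 fold_left: fold axis v@8; visible region now rows[6,8) x cols[0,8) = 2x8
Op 4 cut(0, 5): punch at orig (6,5); cuts so far [(6, 5)]; region rows[6,8) x cols[0,8) = 2x8
Op 5 cut(0, 3): punch at orig (6,3); cuts so far [(6, 3), (6, 5)]; region rows[6,8) x cols[0,8) = 2x8
Unfold 1 (reflect across v@8): 4 holes -> [(6, 3), (6, 5), (6, 10), (6, 12)]
Unfold 2 (reflect across h@6): 8 holes -> [(5, 3), (5, 5), (5, 10), (5, 12), (6, 3), (6, 5), (6, 10), (6, 12)]
Unfold 3 (reflect across h@4): 16 holes -> [(1, 3), (1, 5), (1, 10), (1, 12), (2, 3), (2, 5), (2, 10), (2, 12), (5, 3), (5, 5), (5, 10), (5, 12), (6, 3), (6, 5), (6, 10), (6, 12)]
Holes: [(1, 3), (1, 5), (1, 10), (1, 12), (2, 3), (2, 5), (2, 10), (2, 12), (5, 3), (5, 5), (5, 10), (5, 12), (6, 3), (6, 5), (6, 10), (6, 12)]

Answer: no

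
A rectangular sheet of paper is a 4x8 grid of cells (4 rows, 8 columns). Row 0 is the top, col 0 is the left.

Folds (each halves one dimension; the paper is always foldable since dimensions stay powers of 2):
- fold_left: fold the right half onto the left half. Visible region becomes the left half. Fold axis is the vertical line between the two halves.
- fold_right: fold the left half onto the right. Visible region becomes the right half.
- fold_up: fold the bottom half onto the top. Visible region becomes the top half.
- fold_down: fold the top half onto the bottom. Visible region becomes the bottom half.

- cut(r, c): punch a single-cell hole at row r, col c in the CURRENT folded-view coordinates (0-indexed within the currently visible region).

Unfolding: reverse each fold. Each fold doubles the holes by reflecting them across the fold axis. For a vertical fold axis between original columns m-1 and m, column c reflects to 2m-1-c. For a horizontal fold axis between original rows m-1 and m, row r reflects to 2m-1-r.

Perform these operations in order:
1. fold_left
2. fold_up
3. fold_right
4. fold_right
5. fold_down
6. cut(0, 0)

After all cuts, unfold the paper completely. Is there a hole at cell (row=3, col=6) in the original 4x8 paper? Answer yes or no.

Answer: yes

Derivation:
Op 1 fold_left: fold axis v@4; visible region now rows[0,4) x cols[0,4) = 4x4
Op 2 fold_up: fold axis h@2; visible region now rows[0,2) x cols[0,4) = 2x4
Op 3 fold_right: fold axis v@2; visible region now rows[0,2) x cols[2,4) = 2x2
Op 4 fold_right: fold axis v@3; visible region now rows[0,2) x cols[3,4) = 2x1
Op 5 fold_down: fold axis h@1; visible region now rows[1,2) x cols[3,4) = 1x1
Op 6 cut(0, 0): punch at orig (1,3); cuts so far [(1, 3)]; region rows[1,2) x cols[3,4) = 1x1
Unfold 1 (reflect across h@1): 2 holes -> [(0, 3), (1, 3)]
Unfold 2 (reflect across v@3): 4 holes -> [(0, 2), (0, 3), (1, 2), (1, 3)]
Unfold 3 (reflect across v@2): 8 holes -> [(0, 0), (0, 1), (0, 2), (0, 3), (1, 0), (1, 1), (1, 2), (1, 3)]
Unfold 4 (reflect across h@2): 16 holes -> [(0, 0), (0, 1), (0, 2), (0, 3), (1, 0), (1, 1), (1, 2), (1, 3), (2, 0), (2, 1), (2, 2), (2, 3), (3, 0), (3, 1), (3, 2), (3, 3)]
Unfold 5 (reflect across v@4): 32 holes -> [(0, 0), (0, 1), (0, 2), (0, 3), (0, 4), (0, 5), (0, 6), (0, 7), (1, 0), (1, 1), (1, 2), (1, 3), (1, 4), (1, 5), (1, 6), (1, 7), (2, 0), (2, 1), (2, 2), (2, 3), (2, 4), (2, 5), (2, 6), (2, 7), (3, 0), (3, 1), (3, 2), (3, 3), (3, 4), (3, 5), (3, 6), (3, 7)]
Holes: [(0, 0), (0, 1), (0, 2), (0, 3), (0, 4), (0, 5), (0, 6), (0, 7), (1, 0), (1, 1), (1, 2), (1, 3), (1, 4), (1, 5), (1, 6), (1, 7), (2, 0), (2, 1), (2, 2), (2, 3), (2, 4), (2, 5), (2, 6), (2, 7), (3, 0), (3, 1), (3, 2), (3, 3), (3, 4), (3, 5), (3, 6), (3, 7)]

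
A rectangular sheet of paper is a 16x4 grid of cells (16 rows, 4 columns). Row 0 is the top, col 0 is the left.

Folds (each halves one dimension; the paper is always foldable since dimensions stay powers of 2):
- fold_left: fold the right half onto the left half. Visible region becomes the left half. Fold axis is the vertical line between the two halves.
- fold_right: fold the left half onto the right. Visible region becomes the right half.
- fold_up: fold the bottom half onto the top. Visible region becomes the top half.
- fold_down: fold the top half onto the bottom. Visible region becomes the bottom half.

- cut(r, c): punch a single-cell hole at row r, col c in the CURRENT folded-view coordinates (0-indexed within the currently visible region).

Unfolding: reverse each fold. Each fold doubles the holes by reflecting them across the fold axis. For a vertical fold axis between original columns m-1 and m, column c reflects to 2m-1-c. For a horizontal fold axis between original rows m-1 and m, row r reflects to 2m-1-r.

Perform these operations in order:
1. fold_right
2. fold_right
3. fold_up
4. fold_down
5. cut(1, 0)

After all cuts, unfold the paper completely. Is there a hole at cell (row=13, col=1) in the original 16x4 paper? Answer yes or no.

Op 1 fold_right: fold axis v@2; visible region now rows[0,16) x cols[2,4) = 16x2
Op 2 fold_right: fold axis v@3; visible region now rows[0,16) x cols[3,4) = 16x1
Op 3 fold_up: fold axis h@8; visible region now rows[0,8) x cols[3,4) = 8x1
Op 4 fold_down: fold axis h@4; visible region now rows[4,8) x cols[3,4) = 4x1
Op 5 cut(1, 0): punch at orig (5,3); cuts so far [(5, 3)]; region rows[4,8) x cols[3,4) = 4x1
Unfold 1 (reflect across h@4): 2 holes -> [(2, 3), (5, 3)]
Unfold 2 (reflect across h@8): 4 holes -> [(2, 3), (5, 3), (10, 3), (13, 3)]
Unfold 3 (reflect across v@3): 8 holes -> [(2, 2), (2, 3), (5, 2), (5, 3), (10, 2), (10, 3), (13, 2), (13, 3)]
Unfold 4 (reflect across v@2): 16 holes -> [(2, 0), (2, 1), (2, 2), (2, 3), (5, 0), (5, 1), (5, 2), (5, 3), (10, 0), (10, 1), (10, 2), (10, 3), (13, 0), (13, 1), (13, 2), (13, 3)]
Holes: [(2, 0), (2, 1), (2, 2), (2, 3), (5, 0), (5, 1), (5, 2), (5, 3), (10, 0), (10, 1), (10, 2), (10, 3), (13, 0), (13, 1), (13, 2), (13, 3)]

Answer: yes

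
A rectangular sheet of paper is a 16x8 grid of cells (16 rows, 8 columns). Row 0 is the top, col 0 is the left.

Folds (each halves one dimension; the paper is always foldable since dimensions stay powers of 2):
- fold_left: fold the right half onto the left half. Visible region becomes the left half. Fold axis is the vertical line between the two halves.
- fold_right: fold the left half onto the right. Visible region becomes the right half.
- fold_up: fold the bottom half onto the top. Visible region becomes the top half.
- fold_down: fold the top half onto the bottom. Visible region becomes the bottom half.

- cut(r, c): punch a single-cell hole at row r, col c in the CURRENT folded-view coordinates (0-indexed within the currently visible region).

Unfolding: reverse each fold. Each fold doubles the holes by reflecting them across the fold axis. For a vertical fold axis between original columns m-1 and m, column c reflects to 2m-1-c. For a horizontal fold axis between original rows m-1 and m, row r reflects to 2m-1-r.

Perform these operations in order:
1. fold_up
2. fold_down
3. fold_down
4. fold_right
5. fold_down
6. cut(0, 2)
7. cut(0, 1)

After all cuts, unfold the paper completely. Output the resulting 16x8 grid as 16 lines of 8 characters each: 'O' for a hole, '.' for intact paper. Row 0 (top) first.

Answer: .OO..OO.
.OO..OO.
.OO..OO.
.OO..OO.
.OO..OO.
.OO..OO.
.OO..OO.
.OO..OO.
.OO..OO.
.OO..OO.
.OO..OO.
.OO..OO.
.OO..OO.
.OO..OO.
.OO..OO.
.OO..OO.

Derivation:
Op 1 fold_up: fold axis h@8; visible region now rows[0,8) x cols[0,8) = 8x8
Op 2 fold_down: fold axis h@4; visible region now rows[4,8) x cols[0,8) = 4x8
Op 3 fold_down: fold axis h@6; visible region now rows[6,8) x cols[0,8) = 2x8
Op 4 fold_right: fold axis v@4; visible region now rows[6,8) x cols[4,8) = 2x4
Op 5 fold_down: fold axis h@7; visible region now rows[7,8) x cols[4,8) = 1x4
Op 6 cut(0, 2): punch at orig (7,6); cuts so far [(7, 6)]; region rows[7,8) x cols[4,8) = 1x4
Op 7 cut(0, 1): punch at orig (7,5); cuts so far [(7, 5), (7, 6)]; region rows[7,8) x cols[4,8) = 1x4
Unfold 1 (reflect across h@7): 4 holes -> [(6, 5), (6, 6), (7, 5), (7, 6)]
Unfold 2 (reflect across v@4): 8 holes -> [(6, 1), (6, 2), (6, 5), (6, 6), (7, 1), (7, 2), (7, 5), (7, 6)]
Unfold 3 (reflect across h@6): 16 holes -> [(4, 1), (4, 2), (4, 5), (4, 6), (5, 1), (5, 2), (5, 5), (5, 6), (6, 1), (6, 2), (6, 5), (6, 6), (7, 1), (7, 2), (7, 5), (7, 6)]
Unfold 4 (reflect across h@4): 32 holes -> [(0, 1), (0, 2), (0, 5), (0, 6), (1, 1), (1, 2), (1, 5), (1, 6), (2, 1), (2, 2), (2, 5), (2, 6), (3, 1), (3, 2), (3, 5), (3, 6), (4, 1), (4, 2), (4, 5), (4, 6), (5, 1), (5, 2), (5, 5), (5, 6), (6, 1), (6, 2), (6, 5), (6, 6), (7, 1), (7, 2), (7, 5), (7, 6)]
Unfold 5 (reflect across h@8): 64 holes -> [(0, 1), (0, 2), (0, 5), (0, 6), (1, 1), (1, 2), (1, 5), (1, 6), (2, 1), (2, 2), (2, 5), (2, 6), (3, 1), (3, 2), (3, 5), (3, 6), (4, 1), (4, 2), (4, 5), (4, 6), (5, 1), (5, 2), (5, 5), (5, 6), (6, 1), (6, 2), (6, 5), (6, 6), (7, 1), (7, 2), (7, 5), (7, 6), (8, 1), (8, 2), (8, 5), (8, 6), (9, 1), (9, 2), (9, 5), (9, 6), (10, 1), (10, 2), (10, 5), (10, 6), (11, 1), (11, 2), (11, 5), (11, 6), (12, 1), (12, 2), (12, 5), (12, 6), (13, 1), (13, 2), (13, 5), (13, 6), (14, 1), (14, 2), (14, 5), (14, 6), (15, 1), (15, 2), (15, 5), (15, 6)]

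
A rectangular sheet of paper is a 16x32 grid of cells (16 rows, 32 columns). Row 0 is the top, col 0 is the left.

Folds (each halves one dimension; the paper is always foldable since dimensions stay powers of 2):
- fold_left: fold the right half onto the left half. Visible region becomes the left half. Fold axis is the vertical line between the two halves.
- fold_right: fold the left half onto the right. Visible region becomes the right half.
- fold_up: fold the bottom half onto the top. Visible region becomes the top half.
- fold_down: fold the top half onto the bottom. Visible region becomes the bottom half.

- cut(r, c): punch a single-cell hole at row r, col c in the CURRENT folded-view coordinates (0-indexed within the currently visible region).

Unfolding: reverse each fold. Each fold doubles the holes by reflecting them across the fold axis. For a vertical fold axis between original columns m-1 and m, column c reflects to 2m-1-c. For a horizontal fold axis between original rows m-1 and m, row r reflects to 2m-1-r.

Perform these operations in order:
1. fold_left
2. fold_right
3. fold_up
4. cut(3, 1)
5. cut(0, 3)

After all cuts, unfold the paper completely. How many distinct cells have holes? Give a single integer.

Answer: 16

Derivation:
Op 1 fold_left: fold axis v@16; visible region now rows[0,16) x cols[0,16) = 16x16
Op 2 fold_right: fold axis v@8; visible region now rows[0,16) x cols[8,16) = 16x8
Op 3 fold_up: fold axis h@8; visible region now rows[0,8) x cols[8,16) = 8x8
Op 4 cut(3, 1): punch at orig (3,9); cuts so far [(3, 9)]; region rows[0,8) x cols[8,16) = 8x8
Op 5 cut(0, 3): punch at orig (0,11); cuts so far [(0, 11), (3, 9)]; region rows[0,8) x cols[8,16) = 8x8
Unfold 1 (reflect across h@8): 4 holes -> [(0, 11), (3, 9), (12, 9), (15, 11)]
Unfold 2 (reflect across v@8): 8 holes -> [(0, 4), (0, 11), (3, 6), (3, 9), (12, 6), (12, 9), (15, 4), (15, 11)]
Unfold 3 (reflect across v@16): 16 holes -> [(0, 4), (0, 11), (0, 20), (0, 27), (3, 6), (3, 9), (3, 22), (3, 25), (12, 6), (12, 9), (12, 22), (12, 25), (15, 4), (15, 11), (15, 20), (15, 27)]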